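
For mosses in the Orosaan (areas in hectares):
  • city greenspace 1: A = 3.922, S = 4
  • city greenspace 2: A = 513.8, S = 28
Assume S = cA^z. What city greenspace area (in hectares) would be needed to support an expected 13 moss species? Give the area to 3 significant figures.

75.2 hectares

z = ln(28/4) / ln(513.8/3.922) = 1.9459 / 4.8752 = 0.3991
c = 4 / 3.922^0.3991 = 4 / 1.725 = 2.318
A = (13/2.318)^(1/0.3991) ⇒ ln A = ln(5.608)/0.3991 = 4.3196
A = e^4.3196 ≈ 75.16 hectares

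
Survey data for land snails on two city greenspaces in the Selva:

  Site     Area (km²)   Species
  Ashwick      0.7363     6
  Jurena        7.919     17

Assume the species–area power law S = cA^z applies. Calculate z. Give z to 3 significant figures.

0.438

Taking logs: ln S = ln c + z ln A, so z = (ln S₂ − ln S₁)/(ln A₂ − ln A₁).
z = ln(17/6) / ln(7.919/0.7363) = ln(2.833) / ln(10.76) = 1.0415 / 2.3754 = 0.4384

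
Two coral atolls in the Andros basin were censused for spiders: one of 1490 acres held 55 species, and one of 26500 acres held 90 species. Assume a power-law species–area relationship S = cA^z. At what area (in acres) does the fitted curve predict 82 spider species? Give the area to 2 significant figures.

15000 acres

z = ln(90/55) / ln(26500/1490) = 0.4925 / 2.8784 = 0.1711
c = 55 / 1490^0.1711 = 55 / 3.491 = 15.76
A = (82/15.76)^(1/0.1711) ⇒ ln A = ln(5.204)/0.1711 = 9.6408
A = e^9.6408 ≈ 15380 acres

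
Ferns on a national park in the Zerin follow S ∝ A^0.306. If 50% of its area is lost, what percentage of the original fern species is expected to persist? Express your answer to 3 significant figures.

80.9%

S_new/S_old = (A_new/A_old)^z = 0.5^0.306
= exp(0.306 × ln 0.5) = exp(0.306 × -0.6931) = exp(-0.2121) ≈ 0.8089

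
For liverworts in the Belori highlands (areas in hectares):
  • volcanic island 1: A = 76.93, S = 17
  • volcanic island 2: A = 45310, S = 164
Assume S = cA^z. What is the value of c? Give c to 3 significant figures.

z = ln(S₂/S₁) / ln(A₂/A₁) = ln(164/17) / ln(45310/76.93) = 2.2667 / 6.3784 = 0.3554
c = S₁ / A₁^z = 17 / 76.93^0.3554 = 17 / 4.68 = 3.632

3.63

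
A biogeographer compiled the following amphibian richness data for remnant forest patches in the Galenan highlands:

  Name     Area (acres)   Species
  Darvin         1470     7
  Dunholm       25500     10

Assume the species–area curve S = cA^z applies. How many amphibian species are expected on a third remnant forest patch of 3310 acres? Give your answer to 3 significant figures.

z = ln(10/7) / ln(25500/1470) = 0.3567 / 2.8534 = 0.1250
c = 7 / 1470^0.1250 = 7 / 2.488 = 2.813
S₃ = 2.813 × 3310^0.1250 = 2.813 × 2.754 ≈ 7.748

7.75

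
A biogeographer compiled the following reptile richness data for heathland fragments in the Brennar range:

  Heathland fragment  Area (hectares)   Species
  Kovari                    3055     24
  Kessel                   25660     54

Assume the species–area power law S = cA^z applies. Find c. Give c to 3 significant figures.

1.13

z = ln(S₂/S₁) / ln(A₂/A₁) = ln(54/24) / ln(25660/3055) = 0.8109 / 2.1282 = 0.3810
c = S₁ / A₁^z = 24 / 3055^0.3810 = 24 / 21.28 = 1.128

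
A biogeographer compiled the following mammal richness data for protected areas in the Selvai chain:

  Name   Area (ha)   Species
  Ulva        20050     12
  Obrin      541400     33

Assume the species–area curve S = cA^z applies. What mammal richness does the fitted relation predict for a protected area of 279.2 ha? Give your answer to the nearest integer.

z = ln(33/12) / ln(541400/20050) = 1.0116 / 3.2959 = 0.3069
c = 12 / 20050^0.3069 = 12 / 20.91 = 0.5738
S₃ = 0.5738 × 279.2^0.3069 = 0.5738 × 5.633 ≈ 3.232

3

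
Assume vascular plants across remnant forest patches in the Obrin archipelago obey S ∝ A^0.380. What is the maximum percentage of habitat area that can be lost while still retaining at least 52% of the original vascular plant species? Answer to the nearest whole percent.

Need (A_new/A_old)^0.38 = 0.52, so A_new/A_old = 0.52^(1/0.38) = 0.52^2.632
ln(A_new/A_old) = ln 0.52 / 0.38 = -0.6539 / 0.38 = -1.7209
A_new/A_old = e^-1.7209 ≈ 0.1789
Fraction that can be lost = 1 − 0.1789 = 0.8211

82%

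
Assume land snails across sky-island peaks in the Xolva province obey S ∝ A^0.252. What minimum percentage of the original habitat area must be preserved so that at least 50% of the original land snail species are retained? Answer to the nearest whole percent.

Need (A_new/A_old)^0.252 = 0.5, so A_new/A_old = 0.5^(1/0.252) = 0.5^3.968
ln(A_new/A_old) = ln 0.5 / 0.252 = -0.6931 / 0.252 = -2.7506
A_new/A_old = e^-2.7506 ≈ 0.06389

6%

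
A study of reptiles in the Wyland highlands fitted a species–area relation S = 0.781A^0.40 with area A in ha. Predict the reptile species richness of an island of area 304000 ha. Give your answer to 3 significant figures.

S = 0.781 × 304000^0.4 = 0.781 × 156 ≈ 121.8

122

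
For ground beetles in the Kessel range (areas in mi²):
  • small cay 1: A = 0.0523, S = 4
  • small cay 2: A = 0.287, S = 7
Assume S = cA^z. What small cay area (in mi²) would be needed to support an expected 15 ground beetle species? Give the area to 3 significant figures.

z = ln(7/4) / ln(0.287/0.0523) = 0.5596 / 1.7025 = 0.3287
c = 4 / 0.0523^0.3287 = 4 / 0.3791 = 10.55
A = (15/10.55)^(1/0.3287) ⇒ ln A = ln(1.422)/0.3287 = 1.0703
A = e^1.0703 ≈ 2.916 mi²

2.92 mi²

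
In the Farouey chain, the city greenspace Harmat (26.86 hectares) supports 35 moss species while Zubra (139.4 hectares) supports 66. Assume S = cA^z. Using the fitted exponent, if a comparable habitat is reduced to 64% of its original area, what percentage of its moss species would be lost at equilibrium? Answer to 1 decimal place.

z = ln(66/35) / ln(139.4/26.86) = 0.6343 / 1.6467 = 0.3852
S_new/S_old = (A_new/A_old)^z = 0.64^0.3852 = exp(0.3852 × -0.4463) = 0.8421
Fraction lost = 1 − 0.8421 = 0.1579

15.8%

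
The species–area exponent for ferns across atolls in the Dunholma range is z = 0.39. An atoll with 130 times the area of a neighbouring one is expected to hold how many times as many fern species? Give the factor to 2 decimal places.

S₂/S₁ = (A₂/A₁)^z = 130^0.39
ln(S₂/S₁) = 0.39 × ln 130 = 0.39 × 4.8675 = 1.8983
S₂/S₁ = e^1.8983 ≈ 6.675

6.67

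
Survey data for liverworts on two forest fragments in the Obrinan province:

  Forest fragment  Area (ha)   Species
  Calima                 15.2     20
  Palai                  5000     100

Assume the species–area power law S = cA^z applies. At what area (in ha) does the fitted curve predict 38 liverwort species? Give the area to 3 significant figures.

153 ha

z = ln(100/20) / ln(5000/15.2) = 1.6094 / 5.7959 = 0.2777
c = 20 / 15.2^0.2777 = 20 / 2.129 = 9.394
A = (38/9.394)^(1/0.2777) ⇒ ln A = ln(4.045)/0.2777 = 5.0327
A = e^5.0327 ≈ 153.4 ha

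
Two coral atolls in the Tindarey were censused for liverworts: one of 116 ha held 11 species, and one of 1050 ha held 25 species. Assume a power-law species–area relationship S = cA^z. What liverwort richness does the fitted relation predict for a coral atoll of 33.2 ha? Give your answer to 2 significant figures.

6.9

z = ln(25/11) / ln(1050/116) = 0.8210 / 2.2030 = 0.3727
c = 11 / 116^0.3727 = 11 / 5.88 = 1.871
S₃ = 1.871 × 33.2^0.3727 = 1.871 × 3.689 ≈ 6.901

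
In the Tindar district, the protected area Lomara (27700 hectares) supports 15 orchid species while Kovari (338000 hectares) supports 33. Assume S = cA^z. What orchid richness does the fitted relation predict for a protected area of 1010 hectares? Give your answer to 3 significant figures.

5.28

z = ln(33/15) / ln(338000/27700) = 0.7885 / 2.5016 = 0.3152
c = 15 / 27700^0.3152 = 15 / 25.13 = 0.5969
S₃ = 0.5969 × 1010^0.3152 = 0.5969 × 8.849 ≈ 5.282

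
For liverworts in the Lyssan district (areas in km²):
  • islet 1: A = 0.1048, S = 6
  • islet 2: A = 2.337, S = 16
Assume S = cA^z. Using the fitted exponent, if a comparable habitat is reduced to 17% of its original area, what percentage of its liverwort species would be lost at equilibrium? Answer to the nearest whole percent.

z = ln(16/6) / ln(2.337/0.1048) = 0.9808 / 3.1046 = 0.3159
S_new/S_old = (A_new/A_old)^z = 0.17^0.3159 = exp(0.3159 × -1.7720) = 0.5713
Fraction lost = 1 − 0.5713 = 0.4287

43%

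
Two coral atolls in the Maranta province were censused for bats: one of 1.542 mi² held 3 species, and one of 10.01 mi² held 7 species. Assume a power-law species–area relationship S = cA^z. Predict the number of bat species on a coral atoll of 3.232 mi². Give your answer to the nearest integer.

4

z = ln(7/3) / ln(10.01/1.542) = 0.8473 / 1.8705 = 0.4530
c = 3 / 1.542^0.4530 = 3 / 1.217 = 2.466
S₃ = 2.466 × 3.232^0.4530 = 2.466 × 1.701 ≈ 4.195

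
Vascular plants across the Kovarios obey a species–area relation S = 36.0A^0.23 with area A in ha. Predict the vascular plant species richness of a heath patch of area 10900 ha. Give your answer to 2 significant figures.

310

S = 36 × 10900^0.23
ln S = ln 36 + 0.23 × ln 10900 = 3.5835 + 0.23 × 9.2965 = 5.7217
S = e^5.7217 ≈ 305.4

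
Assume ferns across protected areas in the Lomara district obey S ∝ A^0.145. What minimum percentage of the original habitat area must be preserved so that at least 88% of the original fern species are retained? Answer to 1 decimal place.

41.4%

Need (A_new/A_old)^0.145 = 0.88, so A_new/A_old = 0.88^(1/0.145) = 0.88^6.897
ln(A_new/A_old) = ln 0.88 / 0.145 = -0.1278 / 0.145 = -0.8816
A_new/A_old = e^-0.8816 ≈ 0.4141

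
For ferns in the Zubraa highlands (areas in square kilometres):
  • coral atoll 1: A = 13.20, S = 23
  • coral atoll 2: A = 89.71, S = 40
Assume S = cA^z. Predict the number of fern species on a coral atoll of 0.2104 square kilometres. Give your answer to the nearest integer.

z = ln(40/23) / ln(89.71/13.2) = 0.5534 / 1.9164 = 0.2888
c = 23 / 13.2^0.2888 = 23 / 2.107 = 10.92
S₃ = 10.92 × 0.2104^0.2888 = 10.92 × 0.6376 ≈ 6.961

7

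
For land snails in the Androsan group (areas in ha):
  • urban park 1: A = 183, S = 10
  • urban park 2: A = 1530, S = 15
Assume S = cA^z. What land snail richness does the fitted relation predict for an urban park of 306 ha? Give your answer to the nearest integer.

z = ln(15/10) / ln(1530/183) = 0.4055 / 2.1235 = 0.1909
c = 10 / 183^0.1909 = 10 / 2.704 = 3.698
S₃ = 3.698 × 306^0.1909 = 3.698 × 2.983 ≈ 11.03

11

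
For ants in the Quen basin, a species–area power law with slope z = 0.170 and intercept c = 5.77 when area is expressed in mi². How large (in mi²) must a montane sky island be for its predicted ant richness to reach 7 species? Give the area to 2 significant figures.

3.1 mi²

7 = 5.77 × A^0.17  ⇒  A^0.17 = 7/5.77 = 1.213
ln A = ln(1.213) / 0.17 = 0.1932 / 0.17 = 1.1367
A = e^1.1367 ≈ 3.116 mi²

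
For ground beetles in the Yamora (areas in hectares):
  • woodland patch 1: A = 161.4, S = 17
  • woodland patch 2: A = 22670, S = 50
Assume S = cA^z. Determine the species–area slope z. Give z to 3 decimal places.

Taking logs: ln S = ln c + z ln A, so z = (ln S₂ − ln S₁)/(ln A₂ − ln A₁).
z = ln(50/17) / ln(22670/161.4) = ln(2.941) / ln(140.5) = 1.0788 / 4.9449 = 0.2182

0.218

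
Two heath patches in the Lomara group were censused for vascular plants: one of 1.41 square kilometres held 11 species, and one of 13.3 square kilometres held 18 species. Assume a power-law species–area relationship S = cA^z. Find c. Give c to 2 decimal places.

z = ln(S₂/S₁) / ln(A₂/A₁) = ln(18/11) / ln(13.3/1.41) = 0.4925 / 2.2442 = 0.2194
c = S₁ / A₁^z = 11 / 1.41^0.2194 = 11 / 1.078 = 10.2

10.20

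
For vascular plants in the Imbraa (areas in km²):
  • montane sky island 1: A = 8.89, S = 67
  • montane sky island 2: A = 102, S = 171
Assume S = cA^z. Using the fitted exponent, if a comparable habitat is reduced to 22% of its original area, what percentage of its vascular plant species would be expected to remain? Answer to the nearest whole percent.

56%

z = ln(171/67) / ln(102/8.89) = 0.9370 / 2.4400 = 0.3840
S_new/S_old = (A_new/A_old)^z = 0.22^0.3840 = exp(0.3840 × -1.5141) = 0.5591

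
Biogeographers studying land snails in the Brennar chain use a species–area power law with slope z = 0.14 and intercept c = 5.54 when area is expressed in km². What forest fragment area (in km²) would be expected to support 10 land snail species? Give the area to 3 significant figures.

10 = 5.54 × A^0.14  ⇒  A^0.14 = 10/5.54 = 1.805
ln A = ln(1.805) / 0.14 = 0.5906 / 0.14 = 4.2185
A = e^4.2185 ≈ 67.93 km²

67.9 km²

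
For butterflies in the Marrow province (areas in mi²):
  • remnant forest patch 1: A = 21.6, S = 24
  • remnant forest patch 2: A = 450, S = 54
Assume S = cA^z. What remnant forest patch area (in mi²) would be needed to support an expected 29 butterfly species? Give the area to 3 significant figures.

43.9 mi²

z = ln(54/24) / ln(450/21.6) = 0.8109 / 3.0366 = 0.2671
c = 24 / 21.6^0.2671 = 24 / 2.272 = 10.56
A = (29/10.56)^(1/0.2671) ⇒ ln A = ln(2.745)/0.2671 = 3.7813
A = e^3.7813 ≈ 43.87 mi²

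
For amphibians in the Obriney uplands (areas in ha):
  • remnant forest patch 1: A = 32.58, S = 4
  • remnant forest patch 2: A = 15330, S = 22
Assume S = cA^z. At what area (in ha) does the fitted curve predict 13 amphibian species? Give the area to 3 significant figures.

2290 ha

z = ln(22/4) / ln(15330/32.58) = 1.7047 / 6.1539 = 0.2770
c = 4 / 32.58^0.2770 = 4 / 2.625 = 1.524
A = (13/1.524)^(1/0.2770) ⇒ ln A = ln(8.531)/0.2770 = 7.7385
A = e^7.7385 ≈ 2295 ha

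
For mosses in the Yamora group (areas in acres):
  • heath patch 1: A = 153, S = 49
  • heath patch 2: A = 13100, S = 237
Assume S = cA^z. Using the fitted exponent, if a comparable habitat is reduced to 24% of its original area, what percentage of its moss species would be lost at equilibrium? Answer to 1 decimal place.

39.7%

z = ln(237/49) / ln(13100/153) = 1.5762 / 4.4499 = 0.3542
S_new/S_old = (A_new/A_old)^z = 0.24^0.3542 = exp(0.3542 × -1.4271) = 0.6032
Fraction lost = 1 − 0.6032 = 0.3968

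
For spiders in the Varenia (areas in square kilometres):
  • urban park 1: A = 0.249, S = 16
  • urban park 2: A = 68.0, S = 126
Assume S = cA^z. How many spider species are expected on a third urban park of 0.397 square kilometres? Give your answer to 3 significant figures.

19.0

z = ln(126/16) / ln(68/0.249) = 2.0637 / 5.6098 = 0.3679
c = 16 / 0.249^0.3679 = 16 / 0.5996 = 26.68
S₃ = 26.68 × 0.397^0.3679 = 26.68 × 0.7119 ≈ 19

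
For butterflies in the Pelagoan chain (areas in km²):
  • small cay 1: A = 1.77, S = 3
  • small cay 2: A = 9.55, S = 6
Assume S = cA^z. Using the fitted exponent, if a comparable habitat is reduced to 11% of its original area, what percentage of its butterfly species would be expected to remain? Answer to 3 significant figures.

z = ln(6/3) / ln(9.55/1.77) = 0.6931 / 1.6856 = 0.4112
S_new/S_old = (A_new/A_old)^z = 0.11^0.4112 = exp(0.4112 × -2.2073) = 0.4035

40.3%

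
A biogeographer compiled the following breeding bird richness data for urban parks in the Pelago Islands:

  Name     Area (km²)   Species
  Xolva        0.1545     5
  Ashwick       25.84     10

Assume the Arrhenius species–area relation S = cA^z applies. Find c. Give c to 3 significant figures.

6.44

z = ln(S₂/S₁) / ln(A₂/A₁) = ln(10/5) / ln(25.84/0.1545) = 0.6931 / 5.1195 = 0.1354
c = S₁ / A₁^z = 5 / 0.1545^0.1354 = 5 / 0.7766 = 6.438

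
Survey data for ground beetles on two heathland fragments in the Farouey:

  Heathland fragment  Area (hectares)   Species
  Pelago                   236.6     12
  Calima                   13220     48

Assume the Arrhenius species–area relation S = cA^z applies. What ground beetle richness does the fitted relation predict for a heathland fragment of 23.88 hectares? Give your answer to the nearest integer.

z = ln(48/12) / ln(13220/236.6) = 1.3863 / 4.0231 = 0.3446
c = 12 / 236.6^0.3446 = 12 / 6.577 = 1.824
S₃ = 1.824 × 23.88^0.3446 = 1.824 × 2.984 ≈ 5.445

5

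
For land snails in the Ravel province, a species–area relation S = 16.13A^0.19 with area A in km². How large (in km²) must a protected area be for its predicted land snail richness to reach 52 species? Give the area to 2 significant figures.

52 = 16.13 × A^0.19  ⇒  A^0.19 = 52/16.13 = 3.224
ln A = ln(3.224) / 0.19 = 1.1706 / 0.19 = 6.1609
A = e^6.1609 ≈ 473.8 km²

470 km²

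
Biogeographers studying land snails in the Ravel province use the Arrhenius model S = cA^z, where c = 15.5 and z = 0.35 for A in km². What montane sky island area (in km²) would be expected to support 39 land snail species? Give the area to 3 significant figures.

14.0 km²

39 = 15.5 × A^0.35  ⇒  A^0.35 = 39/15.5 = 2.516
ln A = ln(2.516) / 0.35 = 0.9227 / 0.35 = 2.6363
A = e^2.6363 ≈ 13.96 km²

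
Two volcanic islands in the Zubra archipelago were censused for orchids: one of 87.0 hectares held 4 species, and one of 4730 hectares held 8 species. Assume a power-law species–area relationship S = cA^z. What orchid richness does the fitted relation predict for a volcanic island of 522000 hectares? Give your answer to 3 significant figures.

z = ln(8/4) / ln(4730/87) = 0.6931 / 3.9958 = 0.1735
c = 4 / 87^0.1735 = 4 / 2.17 = 1.843
S₃ = 1.843 × 522000^0.1735 = 1.843 × 9.814 ≈ 18.09

18.1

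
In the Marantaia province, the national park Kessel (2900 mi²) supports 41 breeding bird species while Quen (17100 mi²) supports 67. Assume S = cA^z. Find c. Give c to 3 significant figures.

z = ln(S₂/S₁) / ln(A₂/A₁) = ln(67/41) / ln(17100/2900) = 0.4911 / 1.7744 = 0.2768
c = S₁ / A₁^z = 41 / 2900^0.2768 = 41 / 9.085 = 4.513

4.51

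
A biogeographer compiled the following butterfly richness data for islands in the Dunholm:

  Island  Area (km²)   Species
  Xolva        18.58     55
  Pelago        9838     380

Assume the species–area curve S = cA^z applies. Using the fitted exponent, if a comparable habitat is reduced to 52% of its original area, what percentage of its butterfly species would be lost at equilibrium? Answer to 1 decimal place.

z = ln(380/55) / ln(9838/18.58) = 1.9328 / 6.2719 = 0.3082
S_new/S_old = (A_new/A_old)^z = 0.52^0.3082 = exp(0.3082 × -0.6539) = 0.8175
Fraction lost = 1 − 0.8175 = 0.1825

18.3%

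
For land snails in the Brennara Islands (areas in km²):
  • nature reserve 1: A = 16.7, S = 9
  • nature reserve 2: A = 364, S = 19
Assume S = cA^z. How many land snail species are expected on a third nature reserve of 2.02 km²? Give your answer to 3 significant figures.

z = ln(19/9) / ln(364/16.7) = 0.7472 / 3.0817 = 0.2425
c = 9 / 16.7^0.2425 = 9 / 1.979 = 4.548
S₃ = 4.548 × 2.02^0.2425 = 4.548 × 1.186 ≈ 5.393

5.39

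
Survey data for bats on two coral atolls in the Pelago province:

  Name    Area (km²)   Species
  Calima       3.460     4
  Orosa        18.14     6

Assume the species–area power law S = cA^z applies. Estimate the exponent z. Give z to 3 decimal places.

Taking logs: ln S = ln c + z ln A, so z = (ln S₂ − ln S₁)/(ln A₂ − ln A₁).
z = ln(6/4) / ln(18.14/3.46) = ln(1.5) / ln(5.243) = 0.4055 / 1.6569 = 0.2447

0.245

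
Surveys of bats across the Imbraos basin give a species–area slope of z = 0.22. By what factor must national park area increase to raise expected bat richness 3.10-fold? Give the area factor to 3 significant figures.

(A₂/A₁)^0.22 = 3.1, so A₂/A₁ = 3.1^(1/0.22) = 3.1^4.545
ln(A₂/A₁) = ln 3.1 / 0.22 = 1.1314 / 0.22 = 5.1427
A₂/A₁ = e^5.1427 ≈ 171.2

171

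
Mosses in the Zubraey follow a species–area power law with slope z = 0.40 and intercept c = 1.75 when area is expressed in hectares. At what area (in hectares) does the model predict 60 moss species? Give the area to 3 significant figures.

60 = 1.75 × A^0.4  ⇒  A^0.4 = 60/1.75 = 34.29
ln A = ln(34.29) / 0.4 = 3.5347 / 0.4 = 8.8368
A = e^8.8368 ≈ 6883 hectares

6880 hectares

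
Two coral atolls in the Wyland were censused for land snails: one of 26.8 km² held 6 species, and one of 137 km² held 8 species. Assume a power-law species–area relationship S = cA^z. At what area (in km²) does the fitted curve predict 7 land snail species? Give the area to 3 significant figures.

z = ln(8/6) / ln(137/26.8) = 0.2877 / 1.6316 = 0.1763
c = 6 / 26.8^0.1763 = 6 / 1.786 = 3.36
A = (7/3.36)^(1/0.1763) ⇒ ln A = ln(2.083)/0.1763 = 4.1627
A = e^4.1627 ≈ 64.24 km²

64.2 km²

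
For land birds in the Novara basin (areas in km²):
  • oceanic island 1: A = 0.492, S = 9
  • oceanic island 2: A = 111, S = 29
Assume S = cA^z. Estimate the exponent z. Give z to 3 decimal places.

Taking logs: ln S = ln c + z ln A, so z = (ln S₂ − ln S₁)/(ln A₂ − ln A₁).
z = ln(29/9) / ln(111/0.492) = ln(3.222) / ln(225.6) = 1.1701 / 5.4188 = 0.2159

0.216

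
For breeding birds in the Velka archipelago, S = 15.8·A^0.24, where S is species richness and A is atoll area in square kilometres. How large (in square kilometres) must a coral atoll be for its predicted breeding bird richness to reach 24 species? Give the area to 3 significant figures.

24 = 15.8 × A^0.24  ⇒  A^0.24 = 24/15.8 = 1.519
ln A = ln(1.519) / 0.24 = 0.4180 / 0.24 = 1.7418
A = e^1.7418 ≈ 5.708 square kilometres

5.71 square kilometres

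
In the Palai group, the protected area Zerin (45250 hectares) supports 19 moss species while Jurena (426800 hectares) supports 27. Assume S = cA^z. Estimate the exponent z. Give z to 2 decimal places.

0.16

Taking logs: ln S = ln c + z ln A, so z = (ln S₂ − ln S₁)/(ln A₂ − ln A₁).
z = ln(27/19) / ln(426800/45250) = ln(1.421) / ln(9.432) = 0.3514 / 2.2441 = 0.1566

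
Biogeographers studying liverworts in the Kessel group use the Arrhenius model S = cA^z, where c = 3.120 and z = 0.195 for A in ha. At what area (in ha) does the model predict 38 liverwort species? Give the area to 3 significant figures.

38 = 3.12 × A^0.195  ⇒  A^0.195 = 38/3.12 = 12.18
ln A = ln(12.18) / 0.195 = 2.4998 / 0.195 = 12.8192
A = e^12.8192 ≈ 369257 ha

369000 ha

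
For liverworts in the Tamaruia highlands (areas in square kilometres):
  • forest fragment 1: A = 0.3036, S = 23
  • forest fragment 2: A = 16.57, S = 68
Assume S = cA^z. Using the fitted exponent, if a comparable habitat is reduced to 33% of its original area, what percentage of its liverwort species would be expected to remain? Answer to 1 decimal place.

74.0%

z = ln(68/23) / ln(16.57/0.3036) = 1.0840 / 3.9996 = 0.2710
S_new/S_old = (A_new/A_old)^z = 0.33^0.2710 = exp(0.2710 × -1.1087) = 0.7405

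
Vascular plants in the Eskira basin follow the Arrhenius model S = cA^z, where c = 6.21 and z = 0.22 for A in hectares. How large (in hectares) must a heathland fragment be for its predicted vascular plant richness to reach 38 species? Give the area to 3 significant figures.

3770 hectares

38 = 6.21 × A^0.22  ⇒  A^0.22 = 38/6.21 = 6.119
ln A = ln(6.119) / 0.22 = 1.8114 / 0.22 = 8.2338
A = e^8.2338 ≈ 3766 hectares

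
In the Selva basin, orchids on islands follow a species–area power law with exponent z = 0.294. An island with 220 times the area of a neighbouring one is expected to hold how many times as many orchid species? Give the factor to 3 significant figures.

4.88

S₂/S₁ = (A₂/A₁)^z = 220^0.294
ln(S₂/S₁) = 0.294 × ln 220 = 0.294 × 5.3936 = 1.5857
S₂/S₁ = e^1.5857 ≈ 4.883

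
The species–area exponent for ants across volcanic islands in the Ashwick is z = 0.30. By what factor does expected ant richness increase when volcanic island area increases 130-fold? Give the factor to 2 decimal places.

S₂/S₁ = (A₂/A₁)^z = 130^0.3
ln(S₂/S₁) = 0.3 × ln 130 = 0.3 × 4.8675 = 1.4603
S₂/S₁ = e^1.4603 ≈ 4.307

4.31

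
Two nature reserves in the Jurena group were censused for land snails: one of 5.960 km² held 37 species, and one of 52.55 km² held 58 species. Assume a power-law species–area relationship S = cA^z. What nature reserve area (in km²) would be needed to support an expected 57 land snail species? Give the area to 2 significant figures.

z = ln(58/37) / ln(52.55/5.96) = 0.4495 / 2.1767 = 0.2065
c = 37 / 5.96^0.2065 = 37 / 1.446 = 25.59
A = (57/25.59)^(1/0.2065) ⇒ ln A = ln(2.227)/0.2065 = 3.8776
A = e^3.8776 ≈ 48.31 km²

48 km²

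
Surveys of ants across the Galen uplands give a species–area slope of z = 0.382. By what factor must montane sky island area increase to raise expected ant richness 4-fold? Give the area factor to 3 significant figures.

37.7

(A₂/A₁)^0.382 = 4, so A₂/A₁ = 4^(1/0.382) = 4^2.618
ln(A₂/A₁) = ln 4 / 0.382 = 1.3863 / 0.382 = 3.6290
A₂/A₁ = e^3.6290 ≈ 37.68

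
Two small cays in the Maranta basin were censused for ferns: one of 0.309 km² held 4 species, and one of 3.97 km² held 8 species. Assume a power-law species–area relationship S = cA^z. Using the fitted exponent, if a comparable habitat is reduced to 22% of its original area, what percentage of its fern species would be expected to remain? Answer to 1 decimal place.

z = ln(8/4) / ln(3.97/0.309) = 0.6931 / 2.5532 = 0.2715
S_new/S_old = (A_new/A_old)^z = 0.22^0.2715 = exp(0.2715 × -1.5141) = 0.6629

66.3%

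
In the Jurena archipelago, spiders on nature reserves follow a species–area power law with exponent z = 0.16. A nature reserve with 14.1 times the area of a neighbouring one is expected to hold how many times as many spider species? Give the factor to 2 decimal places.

1.53

S₂/S₁ = (A₂/A₁)^z = 14.1^0.16
ln(S₂/S₁) = 0.16 × ln 14.1 = 0.16 × 2.6462 = 0.4234
S₂/S₁ = e^0.4234 ≈ 1.527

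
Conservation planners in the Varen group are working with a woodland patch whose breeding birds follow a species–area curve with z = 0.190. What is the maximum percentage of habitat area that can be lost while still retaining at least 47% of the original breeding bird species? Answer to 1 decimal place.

Need (A_new/A_old)^0.19 = 0.47, so A_new/A_old = 0.47^(1/0.19) = 0.47^5.263
ln(A_new/A_old) = ln 0.47 / 0.19 = -0.7550 / 0.19 = -3.9738
A_new/A_old = e^-3.9738 ≈ 0.0188
Fraction that can be lost = 1 − 0.0188 = 0.9812

98.1%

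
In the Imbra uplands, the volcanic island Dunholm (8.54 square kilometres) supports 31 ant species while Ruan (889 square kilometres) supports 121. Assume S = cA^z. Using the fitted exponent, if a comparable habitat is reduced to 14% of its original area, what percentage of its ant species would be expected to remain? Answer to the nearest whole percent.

56%

z = ln(121/31) / ln(889/8.54) = 1.3618 / 4.6453 = 0.2932
S_new/S_old = (A_new/A_old)^z = 0.14^0.2932 = exp(0.2932 × -1.9661) = 0.5619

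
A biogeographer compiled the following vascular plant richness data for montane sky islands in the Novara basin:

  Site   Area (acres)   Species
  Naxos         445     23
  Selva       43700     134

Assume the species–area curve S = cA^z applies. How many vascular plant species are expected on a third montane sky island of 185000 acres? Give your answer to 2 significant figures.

z = ln(134/23) / ln(43700/445) = 1.7623 / 4.5870 = 0.3842
c = 23 / 445^0.3842 = 23 / 10.41 = 2.209
S₃ = 2.209 × 185000^0.3842 = 2.209 × 105.6 ≈ 233.3

230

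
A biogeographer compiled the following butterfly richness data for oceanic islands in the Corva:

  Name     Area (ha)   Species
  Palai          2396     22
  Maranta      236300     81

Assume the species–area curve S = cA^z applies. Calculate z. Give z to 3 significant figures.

0.284

Taking logs: ln S = ln c + z ln A, so z = (ln S₂ − ln S₁)/(ln A₂ − ln A₁).
z = ln(81/22) / ln(236300/2396) = ln(3.682) / ln(98.62) = 1.3034 / 4.5913 = 0.2839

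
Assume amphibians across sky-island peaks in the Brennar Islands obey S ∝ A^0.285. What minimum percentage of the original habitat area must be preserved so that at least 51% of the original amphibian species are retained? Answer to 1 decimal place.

9.4%

Need (A_new/A_old)^0.285 = 0.51, so A_new/A_old = 0.51^(1/0.285) = 0.51^3.509
ln(A_new/A_old) = ln 0.51 / 0.285 = -0.6733 / 0.285 = -2.3626
A_new/A_old = e^-2.3626 ≈ 0.09417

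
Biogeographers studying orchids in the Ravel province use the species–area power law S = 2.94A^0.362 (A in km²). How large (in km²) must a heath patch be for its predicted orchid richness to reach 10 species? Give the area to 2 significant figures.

29 km²

10 = 2.94 × A^0.362  ⇒  A^0.362 = 10/2.94 = 3.401
ln A = ln(3.401) / 0.362 = 1.2242 / 0.362 = 3.3817
A = e^3.3817 ≈ 29.42 km²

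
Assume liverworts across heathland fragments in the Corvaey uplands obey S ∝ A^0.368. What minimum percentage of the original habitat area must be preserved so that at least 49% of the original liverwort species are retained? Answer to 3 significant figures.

Need (A_new/A_old)^0.368 = 0.49, so A_new/A_old = 0.49^(1/0.368) = 0.49^2.717
ln(A_new/A_old) = ln 0.49 / 0.368 = -0.7133 / 0.368 = -1.9385
A_new/A_old = e^-1.9385 ≈ 0.1439

14.4%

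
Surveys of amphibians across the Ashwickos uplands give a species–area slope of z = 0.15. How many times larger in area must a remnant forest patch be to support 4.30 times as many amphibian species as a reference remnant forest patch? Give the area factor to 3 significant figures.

(A₂/A₁)^0.15 = 4.3, so A₂/A₁ = 4.3^(1/0.15) = 4.3^6.667
ln(A₂/A₁) = ln 4.3 / 0.15 = 1.4586 / 0.15 = 9.7241
A₂/A₁ = e^9.7241 ≈ 16716

16700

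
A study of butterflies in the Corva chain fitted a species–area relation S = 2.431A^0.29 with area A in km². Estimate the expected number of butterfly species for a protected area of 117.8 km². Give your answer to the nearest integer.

10

S = 2.431 × 117.8^0.29 = 2.431 × 3.987 ≈ 9.692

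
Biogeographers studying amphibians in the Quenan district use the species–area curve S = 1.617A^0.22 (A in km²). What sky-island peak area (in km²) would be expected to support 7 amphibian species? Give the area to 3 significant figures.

7 = 1.617 × A^0.22  ⇒  A^0.22 = 7/1.617 = 4.329
ln A = ln(4.329) / 0.22 = 1.4653 / 0.22 = 6.6606
A = e^6.6606 ≈ 781 km²

781 km²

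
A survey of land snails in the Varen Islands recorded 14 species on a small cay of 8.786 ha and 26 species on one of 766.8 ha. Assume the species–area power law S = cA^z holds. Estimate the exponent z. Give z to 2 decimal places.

Taking logs: ln S = ln c + z ln A, so z = (ln S₂ − ln S₁)/(ln A₂ − ln A₁).
z = ln(26/14) / ln(766.8/8.786) = ln(1.857) / ln(87.28) = 0.6190 / 4.4691 = 0.1385

0.14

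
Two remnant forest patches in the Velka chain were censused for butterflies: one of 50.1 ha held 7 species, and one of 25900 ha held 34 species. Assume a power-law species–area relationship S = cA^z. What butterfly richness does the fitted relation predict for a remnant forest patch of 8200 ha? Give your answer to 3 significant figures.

25.4

z = ln(34/7) / ln(25900/50.1) = 1.5805 / 6.2480 = 0.2530
c = 7 / 50.1^0.2530 = 7 / 2.691 = 2.601
S₃ = 2.601 × 8200^0.2530 = 2.601 × 9.773 ≈ 25.42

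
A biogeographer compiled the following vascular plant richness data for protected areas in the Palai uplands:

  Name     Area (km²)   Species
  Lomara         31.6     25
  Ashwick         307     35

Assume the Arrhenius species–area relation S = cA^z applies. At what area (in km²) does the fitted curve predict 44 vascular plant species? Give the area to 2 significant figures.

1400 km²

z = ln(35/25) / ln(307/31.6) = 0.3365 / 2.2737 = 0.1480
c = 25 / 31.6^0.1480 = 25 / 1.667 = 15
A = (44/15)^(1/0.1480) ⇒ ln A = ln(2.934)/0.1480 = 7.2732
A = e^7.2732 ≈ 1441 km²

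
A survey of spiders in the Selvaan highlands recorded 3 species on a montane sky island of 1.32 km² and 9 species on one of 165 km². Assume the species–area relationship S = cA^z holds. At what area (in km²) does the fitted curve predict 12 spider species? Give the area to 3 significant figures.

584 km²

z = ln(9/3) / ln(165/1.32) = 1.0986 / 4.8283 = 0.2275
c = 3 / 1.32^0.2275 = 3 / 1.065 = 2.816
A = (12/2.816)^(1/0.2275) ⇒ ln A = ln(4.261)/0.2275 = 6.3703
A = e^6.3703 ≈ 584.2 km²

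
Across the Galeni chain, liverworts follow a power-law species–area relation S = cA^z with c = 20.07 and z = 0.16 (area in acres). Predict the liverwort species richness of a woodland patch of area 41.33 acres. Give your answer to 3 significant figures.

36.4

S = 20.07 × 41.33^0.16
ln S = ln 20.07 + 0.16 × ln 41.33 = 2.9992 + 0.16 × 3.7216 = 3.5947
S = e^3.5947 ≈ 36.4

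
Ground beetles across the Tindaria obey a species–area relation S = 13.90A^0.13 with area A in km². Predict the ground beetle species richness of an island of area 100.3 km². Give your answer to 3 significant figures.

25.3

S = 13.9 × 100.3^0.13
ln S = ln 13.9 + 0.13 × ln 100.3 = 2.6319 + 0.13 × 4.6082 = 3.2310
S = e^3.2310 ≈ 25.3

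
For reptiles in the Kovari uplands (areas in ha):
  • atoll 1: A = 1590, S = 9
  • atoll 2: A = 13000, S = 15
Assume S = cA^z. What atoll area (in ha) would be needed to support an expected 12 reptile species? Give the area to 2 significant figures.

z = ln(15/9) / ln(13000/1590) = 0.5108 / 2.1012 = 0.2431
c = 9 / 1590^0.2431 = 9 / 6.002 = 1.5
A = (12/1.5)^(1/0.2431) ⇒ ln A = ln(8.003)/0.2431 = 8.5548
A = e^8.5548 ≈ 5192 ha

5200 ha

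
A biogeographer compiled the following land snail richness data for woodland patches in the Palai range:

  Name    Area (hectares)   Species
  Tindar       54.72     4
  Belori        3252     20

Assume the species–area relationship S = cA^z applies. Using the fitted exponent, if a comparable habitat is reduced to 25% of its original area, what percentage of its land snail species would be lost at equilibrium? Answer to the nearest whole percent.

42%

z = ln(20/4) / ln(3252/54.72) = 1.6094 / 4.0848 = 0.3940
S_new/S_old = (A_new/A_old)^z = 0.25^0.3940 = exp(0.3940 × -1.3863) = 0.5791
Fraction lost = 1 − 0.5791 = 0.4209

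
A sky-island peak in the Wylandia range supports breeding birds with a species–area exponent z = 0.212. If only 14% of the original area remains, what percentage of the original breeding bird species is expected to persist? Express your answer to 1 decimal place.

S_new/S_old = (A_new/A_old)^z = 0.14^0.212
= exp(0.212 × ln 0.14) = exp(0.212 × -1.9661) = exp(-0.4168) ≈ 0.6591

65.9%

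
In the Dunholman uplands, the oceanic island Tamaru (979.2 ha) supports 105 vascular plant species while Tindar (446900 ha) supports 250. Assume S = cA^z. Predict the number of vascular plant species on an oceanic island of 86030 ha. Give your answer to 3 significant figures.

198

z = ln(250/105) / ln(446900/979.2) = 0.8675 / 6.1234 = 0.1417
c = 105 / 979.2^0.1417 = 105 / 2.653 = 39.58
S₃ = 39.58 × 86030^0.1417 = 39.58 × 5.001 ≈ 198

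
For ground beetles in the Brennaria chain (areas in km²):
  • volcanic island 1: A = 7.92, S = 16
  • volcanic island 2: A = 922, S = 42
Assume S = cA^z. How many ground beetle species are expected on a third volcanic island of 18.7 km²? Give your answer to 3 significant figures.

19.0

z = ln(42/16) / ln(922/7.92) = 0.9651 / 4.7572 = 0.2029
c = 16 / 7.92^0.2029 = 16 / 1.522 = 10.51
S₃ = 10.51 × 18.7^0.2029 = 10.51 × 1.811 ≈ 19.05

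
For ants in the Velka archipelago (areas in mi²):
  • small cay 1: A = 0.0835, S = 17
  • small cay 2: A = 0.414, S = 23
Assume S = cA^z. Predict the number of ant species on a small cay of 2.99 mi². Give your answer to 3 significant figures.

z = ln(23/17) / ln(0.414/0.0835) = 0.3023 / 1.6010 = 0.1888
c = 17 / 0.0835^0.1888 = 17 / 0.6258 = 27.17
S₃ = 27.17 × 2.99^0.1888 = 27.17 × 1.23 ≈ 33.41

33.4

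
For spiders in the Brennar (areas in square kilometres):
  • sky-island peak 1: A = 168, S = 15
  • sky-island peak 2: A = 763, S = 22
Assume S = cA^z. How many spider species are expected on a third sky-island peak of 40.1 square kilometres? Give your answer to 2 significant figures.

z = ln(22/15) / ln(763/168) = 0.3830 / 1.5133 = 0.2531
c = 15 / 168^0.2531 = 15 / 3.658 = 4.101
S₃ = 4.101 × 40.1^0.2531 = 4.101 × 2.545 ≈ 10.44

10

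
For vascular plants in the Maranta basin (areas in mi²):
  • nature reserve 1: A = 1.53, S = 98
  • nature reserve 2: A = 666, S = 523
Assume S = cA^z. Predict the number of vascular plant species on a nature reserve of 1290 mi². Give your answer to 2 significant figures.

z = ln(523/98) / ln(666/1.53) = 1.6746 / 6.0760 = 0.2756
c = 98 / 1.53^0.2756 = 98 / 1.124 = 87.16
S₃ = 87.16 × 1290^0.2756 = 87.16 × 7.2 ≈ 627.5

630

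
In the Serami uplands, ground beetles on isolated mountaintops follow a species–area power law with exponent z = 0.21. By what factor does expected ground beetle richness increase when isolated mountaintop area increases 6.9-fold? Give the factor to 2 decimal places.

S₂/S₁ = (A₂/A₁)^z = 6.9^0.21
ln(S₂/S₁) = 0.21 × ln 6.9 = 0.21 × 1.9315 = 0.4056
S₂/S₁ = e^0.4056 ≈ 1.5

1.50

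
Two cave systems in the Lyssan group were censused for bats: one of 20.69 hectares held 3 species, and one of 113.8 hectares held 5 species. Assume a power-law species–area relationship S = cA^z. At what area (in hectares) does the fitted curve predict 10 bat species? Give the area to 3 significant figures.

z = ln(5/3) / ln(113.8/20.69) = 0.5108 / 1.7048 = 0.2996
c = 3 / 20.69^0.2996 = 3 / 2.479 = 1.21
A = (10/1.21)^(1/0.2996) ⇒ ln A = ln(8.263)/0.2996 = 7.0477
A = e^7.0477 ≈ 1150 hectares

1150 hectares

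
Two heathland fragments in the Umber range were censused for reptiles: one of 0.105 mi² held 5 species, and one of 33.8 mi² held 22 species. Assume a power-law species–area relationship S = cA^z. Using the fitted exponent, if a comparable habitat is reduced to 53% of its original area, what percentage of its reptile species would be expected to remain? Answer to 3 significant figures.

85.0%

z = ln(22/5) / ln(33.8/0.105) = 1.4816 / 5.7743 = 0.2566
S_new/S_old = (A_new/A_old)^z = 0.53^0.2566 = exp(0.2566 × -0.6349) = 0.8497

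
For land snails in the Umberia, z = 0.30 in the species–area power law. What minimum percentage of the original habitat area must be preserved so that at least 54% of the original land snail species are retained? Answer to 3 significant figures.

12.8%

Need (A_new/A_old)^0.3 = 0.54, so A_new/A_old = 0.54^(1/0.3) = 0.54^3.333
ln(A_new/A_old) = ln 0.54 / 0.3 = -0.6162 / 0.3 = -2.0540
A_new/A_old = e^-2.0540 ≈ 0.1282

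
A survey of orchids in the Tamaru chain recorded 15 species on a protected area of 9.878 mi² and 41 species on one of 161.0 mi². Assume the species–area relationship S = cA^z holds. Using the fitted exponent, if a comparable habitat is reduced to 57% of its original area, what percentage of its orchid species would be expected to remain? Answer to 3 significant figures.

81.7%

z = ln(41/15) / ln(161/9.878) = 1.0055 / 2.7911 = 0.3603
S_new/S_old = (A_new/A_old)^z = 0.57^0.3603 = exp(0.3603 × -0.5621) = 0.8167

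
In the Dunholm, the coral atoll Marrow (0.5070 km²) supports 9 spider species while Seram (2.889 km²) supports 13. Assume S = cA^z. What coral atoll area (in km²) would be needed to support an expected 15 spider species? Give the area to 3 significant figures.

5.69 km²

z = ln(13/9) / ln(2.889/0.507) = 0.3677 / 1.7402 = 0.2113
c = 9 / 0.507^0.2113 = 9 / 0.8663 = 10.39
A = (15/10.39)^(1/0.2113) ⇒ ln A = ln(1.444)/0.2113 = 1.7381
A = e^1.7381 ≈ 5.687 km²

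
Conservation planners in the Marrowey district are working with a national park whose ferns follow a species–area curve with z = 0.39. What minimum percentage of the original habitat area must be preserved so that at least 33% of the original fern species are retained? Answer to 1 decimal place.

Need (A_new/A_old)^0.39 = 0.33, so A_new/A_old = 0.33^(1/0.39) = 0.33^2.564
ln(A_new/A_old) = ln 0.33 / 0.39 = -1.1087 / 0.39 = -2.8427
A_new/A_old = e^-2.8427 ≈ 0.05827

5.8%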